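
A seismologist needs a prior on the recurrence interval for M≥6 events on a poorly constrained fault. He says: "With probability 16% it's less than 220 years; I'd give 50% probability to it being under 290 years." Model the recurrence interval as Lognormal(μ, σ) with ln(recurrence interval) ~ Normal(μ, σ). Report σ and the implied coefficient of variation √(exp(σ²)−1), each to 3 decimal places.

σ ≈ 0.278, CV ≈ 0.283

If T ~ Lognormal(μ,σ) then ln T ~ Normal(μ,σ), so the p-quantile of ln T is μ + z_p·σ.
ln(220) = 5.394 and ln(290) = 5.67; z_{0.16} = -0.9945, z_{0.5} = 0.
σ = (5.67 − 5.394)/(0 − (-0.9945)) = 0.278.
μ = 5.394 − (-0.9945)·0.278 = 5.670.
CV = √(exp(σ²)−1) = √(exp(0.0772)−1) = 0.283.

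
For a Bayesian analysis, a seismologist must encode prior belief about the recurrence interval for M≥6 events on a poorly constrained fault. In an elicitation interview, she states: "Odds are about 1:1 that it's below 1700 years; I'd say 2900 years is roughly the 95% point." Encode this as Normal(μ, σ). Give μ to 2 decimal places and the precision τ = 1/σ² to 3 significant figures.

μ = 1700.00, τ = 1.88e-06

For Normal(μ,σ), the p-quantile is μ + z_p·σ. Here z_{0.5} = 0, z_{0.95} = 1.645.
So 1700 = μ + 0σ and 2900 = μ + 1.645σ.
Subtracting: σ = (2900 − 1700)/(1.645 − (0)) = 729.55.
Then μ = 1700 − (0)·729.55 = 1700.00.
Precision τ = 1/σ² = 1/729.5² = 1.88e-06.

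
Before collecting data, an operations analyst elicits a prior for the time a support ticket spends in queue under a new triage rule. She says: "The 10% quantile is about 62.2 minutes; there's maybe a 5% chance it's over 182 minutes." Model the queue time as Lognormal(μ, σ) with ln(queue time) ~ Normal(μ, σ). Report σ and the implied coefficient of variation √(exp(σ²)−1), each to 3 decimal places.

If T ~ Lognormal(μ,σ) then ln T ~ Normal(μ,σ), so the p-quantile of ln T is μ + z_p·σ.
ln(62.2) = 4.13 and ln(182) = 5.204; z_{0.1} = -1.282, z_{0.95} = 1.645.
σ = (5.204 − 4.13)/(1.645 − (-1.282)) = 0.367.
μ = 4.13 − (-1.282)·0.367 = 4.601.
CV = √(exp(σ²)−1) = √(exp(0.1346)−1) = 0.380.

σ ≈ 0.367, CV ≈ 0.380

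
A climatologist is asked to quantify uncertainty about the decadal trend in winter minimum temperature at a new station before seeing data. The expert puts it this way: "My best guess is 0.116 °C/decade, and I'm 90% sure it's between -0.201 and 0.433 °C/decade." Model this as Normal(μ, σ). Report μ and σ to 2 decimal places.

A symmetric 90% interval runs μ ± z·σ with z = 1.645.
Half-width = 0.317, so σ = 0.317/1.645 = 0.19.
μ is the stated best guess, 0.12.

μ = 0.12, σ = 0.19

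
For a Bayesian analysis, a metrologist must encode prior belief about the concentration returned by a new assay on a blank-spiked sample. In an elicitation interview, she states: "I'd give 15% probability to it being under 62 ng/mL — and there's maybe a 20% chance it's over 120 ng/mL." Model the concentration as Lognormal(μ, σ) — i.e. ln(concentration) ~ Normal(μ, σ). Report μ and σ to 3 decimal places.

μ ≈ 4.492, σ ≈ 0.352

If T ~ Lognormal(μ,σ) then ln T ~ Normal(μ,σ), so the p-quantile of ln T is μ + z_p·σ.
ln(62) = 4.127 and ln(120) = 4.787; z_{0.15} = -1.036, z_{0.8} = 0.8416.
σ = (4.787 − 4.127)/(0.8416 − (-1.036)) = 0.352.
μ = 4.127 − (-1.036)·0.352 = 4.492.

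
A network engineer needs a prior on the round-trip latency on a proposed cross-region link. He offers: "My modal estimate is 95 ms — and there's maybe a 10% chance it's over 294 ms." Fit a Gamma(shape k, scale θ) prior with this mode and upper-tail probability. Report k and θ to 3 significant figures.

k ≈ 2.49, θ ≈ 63.9

Gamma(k,θ) with k>1 has mode (k−1)θ, so θ = 95/(k−1).
Need P(X < 294) = 0.9 with θ tied to k this way. Start at k = 2, θ = 95: P(X<294) ≈ 0.815.
Too low — raise k to concentrate. Iterating converges to k ≈ 2.49.
Then θ = 95/(2.49−1) ≈ 63.9.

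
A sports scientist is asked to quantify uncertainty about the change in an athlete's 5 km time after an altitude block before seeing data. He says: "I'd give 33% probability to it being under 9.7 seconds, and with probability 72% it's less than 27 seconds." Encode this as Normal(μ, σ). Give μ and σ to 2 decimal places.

For Normal(μ,σ), the p-quantile is μ + z_p·σ. Here z_{0.33} = -0.4399, z_{0.72} = 0.5828.
So 9.7 = μ − 0.4399σ and 27 = μ + 0.5828σ.
Subtracting: σ = (27 − 9.7)/(0.5828 − (-0.4399)) = 16.92.
Then μ = 9.7 − (-0.4399)·16.92 = 17.14.

μ = 17.14, σ = 16.92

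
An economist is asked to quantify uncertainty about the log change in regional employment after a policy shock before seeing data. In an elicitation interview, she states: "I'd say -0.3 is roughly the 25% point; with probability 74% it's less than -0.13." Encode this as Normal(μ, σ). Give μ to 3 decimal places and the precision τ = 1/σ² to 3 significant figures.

μ = -0.213, τ = 60.1

The p-quantile of Normal(μ,σ) is μ + z_p·σ, with z_{0.25} = -0.6745 and z_{0.74} = 0.6433.
Eliminate σ: μ = (z₂·x₁ − z₁·x₂)/(z₂ − z₁) = (0.6433·-0.3 − (-0.6745)·-0.13)/1.318 = -0.213.
Then σ = (x₂ − x₁)/(z₂ − z₁) = (-0.13 − -0.3)/1.318 = 0.129.
Precision τ = 1/σ² = 1/0.129² = 60.1.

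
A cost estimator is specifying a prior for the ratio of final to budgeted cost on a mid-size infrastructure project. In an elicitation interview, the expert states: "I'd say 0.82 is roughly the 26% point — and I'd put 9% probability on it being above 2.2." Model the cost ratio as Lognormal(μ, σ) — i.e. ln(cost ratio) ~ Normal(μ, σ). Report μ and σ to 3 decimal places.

If T ~ Lognormal(μ,σ) then ln T ~ Normal(μ,σ), so the p-quantile of ln T is μ + z_p·σ.
ln(0.82) = -0.1985 and ln(2.2) = 0.7885; z_{0.26} = -0.6433, z_{0.91} = 1.341.
σ = (0.7885 − -0.1985)/(1.341 − (-0.6433)) = 0.497.
μ = -0.1985 − (-0.6433)·0.497 = 0.122.

μ ≈ 0.122, σ ≈ 0.497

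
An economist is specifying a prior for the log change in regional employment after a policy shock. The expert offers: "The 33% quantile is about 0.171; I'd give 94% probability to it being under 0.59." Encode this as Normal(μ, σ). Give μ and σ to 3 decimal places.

The p-quantile of Normal(μ,σ) is μ + z_p·σ, with z_{0.33} = -0.4399 and z_{0.94} = 1.555.
Eliminate σ: μ = (z₂·x₁ − z₁·x₂)/(z₂ − z₁) = (1.555·0.171 − (-0.4399)·0.59)/1.995 = 0.263.
Then σ = (x₂ − x₁)/(z₂ − z₁) = (0.59 − 0.171)/1.995 = 0.210.

μ = 0.263, σ = 0.210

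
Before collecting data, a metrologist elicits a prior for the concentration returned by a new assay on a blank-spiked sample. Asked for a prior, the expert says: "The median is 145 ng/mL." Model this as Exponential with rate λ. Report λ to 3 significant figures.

λ ≈ 0.00478

Exponential median = ln 2 / λ, so λ = ln 2 / 145.0 = 0.00478.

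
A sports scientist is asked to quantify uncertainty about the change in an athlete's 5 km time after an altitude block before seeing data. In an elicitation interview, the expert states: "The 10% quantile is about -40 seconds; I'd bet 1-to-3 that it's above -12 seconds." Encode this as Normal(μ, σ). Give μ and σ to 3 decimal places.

The p-quantile of Normal(μ,σ) is μ + z_p·σ, with z_{0.1} = -1.282 and z_{0.75} = 0.6745.
Eliminate σ: μ = (z₂·x₁ − z₁·x₂)/(z₂ − z₁) = (0.6745·-40 − (-1.282)·-12)/1.956 = -21.655.
Then σ = (x₂ − x₁)/(z₂ − z₁) = (-12 − -40)/1.956 = 14.315.

μ = -21.655, σ = 14.315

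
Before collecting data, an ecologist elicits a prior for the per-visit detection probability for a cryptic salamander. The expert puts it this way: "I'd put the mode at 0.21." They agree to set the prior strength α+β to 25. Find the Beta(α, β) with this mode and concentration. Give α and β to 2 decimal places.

α = 5.83, β = 19.17

For α,β > 1 the Beta mode is (α−1)/(α+β−2). With α+β = 25, the mode is (α−1)/23.
Set (α−1)/23 = 0.21 → α = 1 + 0.21·23 = 5.83.
β = 25 − α = 19.17.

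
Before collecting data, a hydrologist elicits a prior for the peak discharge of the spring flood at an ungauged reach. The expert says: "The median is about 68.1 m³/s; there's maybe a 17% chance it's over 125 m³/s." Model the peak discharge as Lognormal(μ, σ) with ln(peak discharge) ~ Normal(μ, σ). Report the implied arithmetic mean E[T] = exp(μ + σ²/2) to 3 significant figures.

If T ~ Lognormal(μ,σ) then ln T ~ Normal(μ,σ), so the p-quantile of ln T is μ + z_p·σ.
ln(68.1) = 4.221 and ln(125) = 4.828; z_{0.5} = 0, z_{0.83} = 0.9542.
σ = (4.828 − 4.221)/(0.9542 − (0)) = 0.637.
μ = 4.221 − (0)·0.637 = 4.221.
E[T] = exp(μ + σ²/2) = exp(4.221 + 0.2026) = 83.4 m³/s.

E[T] ≈ 83.4 m³/s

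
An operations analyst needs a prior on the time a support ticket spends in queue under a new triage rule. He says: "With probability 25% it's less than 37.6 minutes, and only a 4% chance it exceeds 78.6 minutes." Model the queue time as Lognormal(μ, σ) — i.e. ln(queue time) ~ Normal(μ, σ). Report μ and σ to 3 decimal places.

If T ~ Lognormal(μ,σ) then ln T ~ Normal(μ,σ), so the p-quantile of ln T is μ + z_p·σ.
ln(37.6) = 3.627 and ln(78.6) = 4.364; z_{0.25} = -0.6745, z_{0.96} = 1.751.
σ = (4.364 − 3.627)/(1.751 − (-0.6745)) = 0.304.
μ = 3.627 − (-0.6745)·0.304 = 3.832.

μ ≈ 3.832, σ ≈ 0.304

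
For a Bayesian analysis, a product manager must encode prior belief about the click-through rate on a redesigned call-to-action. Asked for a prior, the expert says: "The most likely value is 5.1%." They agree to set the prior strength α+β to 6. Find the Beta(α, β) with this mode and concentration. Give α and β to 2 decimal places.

α = 1.20, β = 4.80

For α,β > 1 the Beta mode is (α−1)/(α+β−2). With α+β = 6, the mode is (α−1)/4.
Set (α−1)/4 = 0.051 → α = 1 + 0.051·4 = 1.20.
β = 6 − α = 4.80.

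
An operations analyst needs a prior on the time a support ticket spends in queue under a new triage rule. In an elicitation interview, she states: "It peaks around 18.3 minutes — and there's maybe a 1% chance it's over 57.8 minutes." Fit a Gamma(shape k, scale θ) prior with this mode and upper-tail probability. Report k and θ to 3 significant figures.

Gamma(k,θ) with k>1 has mode (k−1)θ, so θ = 18.3/(k−1).
Need P(X < 57.8) = 0.99 with θ tied to k this way. Start at k = 2, θ = 18.3: P(X<57.8) ≈ 0.823.
Too low — raise k to concentrate. Iterating converges to k ≈ 4.36.
Then θ = 18.3/(4.36−1) ≈ 5.44.

k ≈ 4.36, θ ≈ 5.44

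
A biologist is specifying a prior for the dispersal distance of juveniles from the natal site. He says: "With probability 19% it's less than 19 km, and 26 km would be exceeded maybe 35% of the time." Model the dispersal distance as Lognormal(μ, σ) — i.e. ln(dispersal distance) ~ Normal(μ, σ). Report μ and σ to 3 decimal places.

μ ≈ 3.162, σ ≈ 0.248

If T ~ Lognormal(μ,σ) then ln T ~ Normal(μ,σ), so the p-quantile of ln T is μ + z_p·σ.
ln(19) = 2.944 and ln(26) = 3.258; z_{0.19} = -0.8779, z_{0.65} = 0.3853.
σ = (3.258 − 2.944)/(0.3853 − (-0.8779)) = 0.248.
μ = 2.944 − (-0.8779)·0.248 = 3.162.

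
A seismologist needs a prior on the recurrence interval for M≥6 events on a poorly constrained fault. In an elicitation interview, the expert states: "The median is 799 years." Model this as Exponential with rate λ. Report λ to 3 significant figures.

λ ≈ 0.000868

Exponential median = ln 2 / λ, so λ = ln 2 / 799.0 = 0.000868.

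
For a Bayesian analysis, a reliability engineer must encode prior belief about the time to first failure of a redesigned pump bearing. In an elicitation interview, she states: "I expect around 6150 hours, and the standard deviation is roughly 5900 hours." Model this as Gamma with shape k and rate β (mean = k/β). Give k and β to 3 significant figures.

k ≈ 1.09, β ≈ 0.000177

For Gamma(k, rate β): mean = k/β, variance = k/β², so CV = 1/√k.
CV = SD/mean = 5900/6150 = 0.9593, hence k = 1/CV² = 1.09.
Then β = k/mean = 1.09/6150 = 0.000177.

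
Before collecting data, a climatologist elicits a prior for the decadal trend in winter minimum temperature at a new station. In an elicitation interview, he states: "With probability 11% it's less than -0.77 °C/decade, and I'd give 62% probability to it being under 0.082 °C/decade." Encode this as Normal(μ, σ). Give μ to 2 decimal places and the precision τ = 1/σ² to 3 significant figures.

μ = -0.09, τ = 3.23

The p-quantile of Normal(μ,σ) is μ + z_p·σ, with z_{0.11} = -1.227 and z_{0.62} = 0.3055.
Eliminate σ: μ = (z₂·x₁ − z₁·x₂)/(z₂ − z₁) = (0.3055·-0.77 − (-1.227)·0.082)/1.532 = -0.09.
Then σ = (x₂ − x₁)/(z₂ − z₁) = (0.082 − -0.77)/1.532 = 0.56.
Precision τ = 1/σ² = 1/0.5561² = 3.23.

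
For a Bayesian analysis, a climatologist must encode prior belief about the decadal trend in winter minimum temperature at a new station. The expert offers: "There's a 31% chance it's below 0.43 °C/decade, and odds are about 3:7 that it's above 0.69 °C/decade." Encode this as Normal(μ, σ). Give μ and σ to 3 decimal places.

μ = 0.556, σ = 0.255

For Normal(μ,σ), the p-quantile is μ + z_p·σ. Here z_{0.31} = -0.4959, z_{0.7} = 0.5244.
So 0.43 = μ − 0.4959σ and 0.69 = μ + 0.5244σ.
Subtracting: σ = (0.69 − 0.43)/(0.5244 − (-0.4959)) = 0.255.
Then μ = 0.43 − (-0.4959)·0.255 = 0.556.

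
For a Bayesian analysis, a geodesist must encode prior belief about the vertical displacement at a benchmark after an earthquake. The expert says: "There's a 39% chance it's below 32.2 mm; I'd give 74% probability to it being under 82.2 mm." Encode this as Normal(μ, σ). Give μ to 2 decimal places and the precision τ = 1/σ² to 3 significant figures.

The p-quantile of Normal(μ,σ) is μ + z_p·σ, with z_{0.39} = -0.2793 and z_{0.74} = 0.6433.
Eliminate σ: μ = (z₂·x₁ − z₁·x₂)/(z₂ − z₁) = (0.6433·32.2 − (-0.2793)·82.2)/0.9227 = 47.34.
Then σ = (x₂ − x₁)/(z₂ − z₁) = (82.2 − 32.2)/0.9227 = 54.19.
Precision τ = 1/σ² = 1/54.19² = 0.000341.

μ = 47.34, τ = 0.000341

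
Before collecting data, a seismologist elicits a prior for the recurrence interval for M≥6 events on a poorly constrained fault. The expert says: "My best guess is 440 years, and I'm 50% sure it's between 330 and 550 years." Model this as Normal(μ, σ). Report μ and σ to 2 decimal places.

A symmetric 50% interval runs μ ± z·σ with z = 0.6745.
Half-width = 110, so σ = 110/0.6745 = 163.09.
μ is the stated best guess, 440.00.

μ = 440.00, σ = 163.09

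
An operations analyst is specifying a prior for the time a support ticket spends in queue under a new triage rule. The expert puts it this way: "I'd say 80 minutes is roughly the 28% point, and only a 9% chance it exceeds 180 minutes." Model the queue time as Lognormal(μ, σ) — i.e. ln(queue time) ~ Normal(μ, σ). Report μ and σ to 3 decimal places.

If T ~ Lognormal(μ,σ) then ln T ~ Normal(μ,σ), so the p-quantile of ln T is μ + z_p·σ.
ln(80) = 4.382 and ln(180) = 5.193; z_{0.28} = -0.5828, z_{0.91} = 1.341.
σ = (5.193 − 4.382)/(1.341 − (-0.5828)) = 0.422.
μ = 4.382 − (-0.5828)·0.422 = 4.628.

μ ≈ 4.628, σ ≈ 0.422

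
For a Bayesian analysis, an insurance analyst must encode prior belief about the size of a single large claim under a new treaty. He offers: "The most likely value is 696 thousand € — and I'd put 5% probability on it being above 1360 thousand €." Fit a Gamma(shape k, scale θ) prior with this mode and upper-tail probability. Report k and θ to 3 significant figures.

k ≈ 7.18, θ ≈ 113

Gamma(k,θ) with k>1 has mode (k−1)θ, so θ = 696/(k−1).
Need P(X < 1360) = 0.95 with θ tied to k this way. Start at k = 2, θ = 696: P(X<1360) ≈ 0.581.
Too low — raise k to concentrate. Iterating converges to k ≈ 7.18.
Then θ = 696/(7.18−1) ≈ 113.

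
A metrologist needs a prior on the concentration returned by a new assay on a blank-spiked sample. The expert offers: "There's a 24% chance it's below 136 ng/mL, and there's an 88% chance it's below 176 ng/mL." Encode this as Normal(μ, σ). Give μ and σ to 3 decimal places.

μ = 151.017, σ = 21.262

For Normal(μ,σ), the p-quantile is μ + z_p·σ. Here z_{0.24} = -0.7063, z_{0.88} = 1.175.
So 136 = μ − 0.7063σ and 176 = μ + 1.175σ.
Subtracting: σ = (176 − 136)/(1.175 − (-0.7063)) = 21.262.
Then μ = 136 − (-0.7063)·21.262 = 151.017.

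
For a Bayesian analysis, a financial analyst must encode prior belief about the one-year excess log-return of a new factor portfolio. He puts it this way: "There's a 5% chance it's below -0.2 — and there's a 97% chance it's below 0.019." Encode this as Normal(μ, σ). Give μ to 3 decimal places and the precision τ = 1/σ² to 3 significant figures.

μ = -0.098, τ = 259

The p-quantile of Normal(μ,σ) is μ + z_p·σ, with z_{0.05} = -1.645 and z_{0.97} = 1.881.
Eliminate σ: μ = (z₂·x₁ − z₁·x₂)/(z₂ − z₁) = (1.881·-0.2 − (-1.645)·0.019)/3.526 = -0.098.
Then σ = (x₂ − x₁)/(z₂ − z₁) = (0.019 − -0.2)/3.526 = 0.062.
Precision τ = 1/σ² = 1/0.06212² = 259.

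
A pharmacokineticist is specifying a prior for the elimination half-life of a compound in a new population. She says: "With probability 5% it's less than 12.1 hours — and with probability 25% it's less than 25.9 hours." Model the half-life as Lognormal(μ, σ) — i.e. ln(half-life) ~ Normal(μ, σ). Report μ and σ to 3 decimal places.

μ ≈ 3.783, σ ≈ 0.784

If T ~ Lognormal(μ,σ) then ln T ~ Normal(μ,σ), so the p-quantile of ln T is μ + z_p·σ.
ln(12.1) = 2.493 and ln(25.9) = 3.254; z_{0.05} = -1.645, z_{0.25} = -0.6745.
σ = (3.254 − 2.493)/(-0.6745 − (-1.645)) = 0.784.
μ = 2.493 − (-1.645)·0.784 = 3.783.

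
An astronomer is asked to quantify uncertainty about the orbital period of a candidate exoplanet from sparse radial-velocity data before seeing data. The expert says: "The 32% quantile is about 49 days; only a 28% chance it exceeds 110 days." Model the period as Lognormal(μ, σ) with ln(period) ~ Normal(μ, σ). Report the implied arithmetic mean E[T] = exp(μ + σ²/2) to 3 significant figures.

E[T] ≈ 94.5 days

If T ~ Lognormal(μ,σ) then ln T ~ Normal(μ,σ), so the p-quantile of ln T is μ + z_p·σ.
ln(49) = 3.892 and ln(110) = 4.7; z_{0.32} = -0.4677, z_{0.72} = 0.5828.
σ = (4.7 − 3.892)/(0.5828 − (-0.4677)) = 0.770.
μ = 3.892 − (-0.4677)·0.770 = 4.252.
E[T] = exp(μ + σ²/2) = exp(4.252 + 0.2963) = 94.5 days.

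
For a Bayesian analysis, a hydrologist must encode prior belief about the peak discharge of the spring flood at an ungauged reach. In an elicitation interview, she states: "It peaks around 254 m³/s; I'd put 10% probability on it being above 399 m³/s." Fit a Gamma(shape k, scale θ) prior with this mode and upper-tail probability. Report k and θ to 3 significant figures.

Gamma(k,θ) with k>1 has mode (k−1)θ, so θ = 254/(k−1).
Need P(X < 399) = 0.9 with θ tied to k this way. Start at k = 2, θ = 254: P(X<399) ≈ 0.466.
Too low — raise k to concentrate. Iterating converges to k ≈ 10.2.
Then θ = 254/(10.2−1) ≈ 27.7.

k ≈ 10.2, θ ≈ 27.7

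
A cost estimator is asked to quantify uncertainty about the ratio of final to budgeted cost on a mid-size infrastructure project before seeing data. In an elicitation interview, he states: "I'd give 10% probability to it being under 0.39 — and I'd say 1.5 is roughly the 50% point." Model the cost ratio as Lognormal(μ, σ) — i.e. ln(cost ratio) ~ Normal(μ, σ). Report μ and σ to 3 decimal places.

μ ≈ 0.405, σ ≈ 1.051

If T ~ Lognormal(μ,σ) then ln T ~ Normal(μ,σ), so the p-quantile of ln T is μ + z_p·σ.
ln(0.39) = -0.9416 and ln(1.5) = 0.4055; z_{0.1} = -1.282, z_{0.5} = 0.
σ = (0.4055 − -0.9416)/(0 − (-1.282)) = 1.051.
μ = -0.9416 − (-1.282)·1.051 = 0.405.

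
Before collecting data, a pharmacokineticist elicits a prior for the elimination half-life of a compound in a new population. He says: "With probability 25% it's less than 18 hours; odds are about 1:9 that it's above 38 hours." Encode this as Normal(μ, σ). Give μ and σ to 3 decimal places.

The p-quantile of Normal(μ,σ) is μ + z_p·σ, with z_{0.25} = -0.6745 and z_{0.9} = 1.282.
Eliminate σ: μ = (z₂·x₁ − z₁·x₂)/(z₂ − z₁) = (1.282·18 − (-0.6745)·38)/1.956 = 24.896.
Then σ = (x₂ − x₁)/(z₂ − z₁) = (38 − 18)/1.956 = 10.225.

μ = 24.896, σ = 10.225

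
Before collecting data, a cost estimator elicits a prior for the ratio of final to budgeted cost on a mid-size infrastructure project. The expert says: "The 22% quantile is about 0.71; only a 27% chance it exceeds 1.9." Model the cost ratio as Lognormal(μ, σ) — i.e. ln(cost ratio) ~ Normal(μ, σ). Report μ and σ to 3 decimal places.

μ ≈ 0.206, σ ≈ 0.711

If T ~ Lognormal(μ,σ) then ln T ~ Normal(μ,σ), so the p-quantile of ln T is μ + z_p·σ.
ln(0.71) = -0.3425 and ln(1.9) = 0.6419; z_{0.22} = -0.7722, z_{0.73} = 0.6128.
σ = (0.6419 − -0.3425)/(0.6128 − (-0.7722)) = 0.711.
μ = -0.3425 − (-0.7722)·0.711 = 0.206.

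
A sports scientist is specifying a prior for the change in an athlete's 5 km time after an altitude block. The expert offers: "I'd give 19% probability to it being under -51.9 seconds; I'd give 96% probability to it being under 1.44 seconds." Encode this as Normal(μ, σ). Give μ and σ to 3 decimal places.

For Normal(μ,σ), the p-quantile is μ + z_p·σ. Here z_{0.19} = -0.8779, z_{0.96} = 1.751.
So -51.9 = μ − 0.8779σ and 1.44 = μ + 1.751σ.
Subtracting: σ = (1.44 − -51.9)/(1.751 − (-0.8779)) = 20.292.
Then μ = -51.9 − (-0.8779)·20.292 = -34.085.

μ = -34.085, σ = 20.292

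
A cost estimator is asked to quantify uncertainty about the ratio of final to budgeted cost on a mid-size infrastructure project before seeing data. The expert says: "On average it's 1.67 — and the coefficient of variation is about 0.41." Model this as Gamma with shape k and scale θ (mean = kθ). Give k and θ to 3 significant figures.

For Gamma(k, scale θ): mean = kθ, variance = kθ², so CV = 1/√k.
CV = 0.41, hence k = 1/CV² = 5.95.
Then θ = mean/k = 1.67/5.95 = 0.281.

k ≈ 5.95, θ ≈ 0.281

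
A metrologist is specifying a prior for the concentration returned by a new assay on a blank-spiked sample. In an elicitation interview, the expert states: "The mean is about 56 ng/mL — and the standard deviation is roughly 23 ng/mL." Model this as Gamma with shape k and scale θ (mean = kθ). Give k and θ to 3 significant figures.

k ≈ 5.93, θ ≈ 9.45

For Gamma(k, scale θ): mean = kθ, variance = kθ², so CV = 1/√k.
CV = SD/mean = 23/56 = 0.4107, hence k = 1/CV² = 5.93.
Then θ = mean/k = 56/5.93 = 9.45.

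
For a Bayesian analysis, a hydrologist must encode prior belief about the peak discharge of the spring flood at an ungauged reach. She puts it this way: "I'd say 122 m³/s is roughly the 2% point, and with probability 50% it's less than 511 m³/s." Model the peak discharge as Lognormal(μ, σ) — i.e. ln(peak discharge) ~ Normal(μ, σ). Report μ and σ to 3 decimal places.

If T ~ Lognormal(μ,σ) then ln T ~ Normal(μ,σ), so the p-quantile of ln T is μ + z_p·σ.
ln(122) = 4.804 and ln(511) = 6.236; z_{0.02} = -2.054, z_{0.5} = 0.
σ = (6.236 − 4.804)/(0 − (-2.054)) = 0.697.
μ = 4.804 − (-2.054)·0.697 = 6.236.

μ ≈ 6.236, σ ≈ 0.697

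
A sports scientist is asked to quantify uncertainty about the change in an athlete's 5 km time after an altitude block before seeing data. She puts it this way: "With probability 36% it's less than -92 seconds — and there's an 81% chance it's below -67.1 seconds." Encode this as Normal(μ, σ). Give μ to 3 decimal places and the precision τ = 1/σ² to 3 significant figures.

The p-quantile of Normal(μ,σ) is μ + z_p·σ, with z_{0.36} = -0.3585 and z_{0.81} = 0.8779.
Eliminate σ: μ = (z₂·x₁ − z₁·x₂)/(z₂ − z₁) = (0.8779·-92 − (-0.3585)·-67.1)/1.236 = -84.781.
Then σ = (x₂ − x₁)/(z₂ − z₁) = (-67.1 − -92)/1.236 = 20.140.
Precision τ = 1/σ² = 1/20.14² = 0.00247.

μ = -84.781, τ = 0.00247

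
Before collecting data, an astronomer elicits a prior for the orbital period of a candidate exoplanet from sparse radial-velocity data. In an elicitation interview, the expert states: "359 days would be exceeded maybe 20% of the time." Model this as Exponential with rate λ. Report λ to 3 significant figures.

λ ≈ 0.00448

P(T > 359.0) = e^(−λ·359.0) = 0.2, so λ = −ln(0.2)/359.0 = 0.00448.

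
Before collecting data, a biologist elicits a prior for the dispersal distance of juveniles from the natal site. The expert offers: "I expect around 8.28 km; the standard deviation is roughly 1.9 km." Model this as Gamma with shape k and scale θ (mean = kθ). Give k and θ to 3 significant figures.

k ≈ 19, θ ≈ 0.436

For Gamma(k, scale θ): mean = kθ, variance = kθ², so CV = 1/√k.
CV = SD/mean = 1.9/8.28 = 0.2295, hence k = 1/CV² = 19.
Then θ = mean/k = 8.28/19 = 0.436.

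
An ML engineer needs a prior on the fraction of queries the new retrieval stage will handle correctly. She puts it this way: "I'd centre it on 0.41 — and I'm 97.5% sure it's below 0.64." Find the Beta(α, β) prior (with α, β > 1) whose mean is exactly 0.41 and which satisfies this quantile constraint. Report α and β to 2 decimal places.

α ≈ 7.22, β ≈ 10.39

With mean 0.41 fixed, write α = 0.41s, β = 0.59s where s = α+β.
Need P(θ < 0.64) = 0.975 under Beta(0.41s, 0.59s). Normal approximation: (q−m)/√(m(1−m)/s) ≈ z_{0.975} = 1.96, so s ≈ 0.41·0.59·(1.96)²/(0.64−0.41)² = 17.6.
At s = 17.6: P(θ<0.64) ≈ 0.975. Adjusting to match 0.975 gives s ≈ 17.61.
So α = 0.41·17.61 ≈ 7.22, β = 0.59·17.61 ≈ 10.39.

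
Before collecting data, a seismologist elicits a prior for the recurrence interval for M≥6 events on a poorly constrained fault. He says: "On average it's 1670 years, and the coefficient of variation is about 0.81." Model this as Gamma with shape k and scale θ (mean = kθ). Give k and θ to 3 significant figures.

For Gamma(k, scale θ): mean = kθ, variance = kθ², so CV = 1/√k.
CV = 0.81, hence k = 1/CV² = 1.52.
Then θ = mean/k = 1670/1.52 = 1100.

k ≈ 1.52, θ ≈ 1100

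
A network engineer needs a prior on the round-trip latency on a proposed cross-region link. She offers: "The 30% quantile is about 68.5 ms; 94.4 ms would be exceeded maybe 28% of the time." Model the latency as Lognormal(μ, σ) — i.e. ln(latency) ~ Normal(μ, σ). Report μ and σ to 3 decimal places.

If T ~ Lognormal(μ,σ) then ln T ~ Normal(μ,σ), so the p-quantile of ln T is μ + z_p·σ.
ln(68.5) = 4.227 and ln(94.4) = 4.548; z_{0.3} = -0.5244, z_{0.72} = 0.5828.
σ = (4.548 − 4.227)/(0.5828 − (-0.5244)) = 0.290.
μ = 4.227 − (-0.5244)·0.290 = 4.379.

μ ≈ 4.379, σ ≈ 0.290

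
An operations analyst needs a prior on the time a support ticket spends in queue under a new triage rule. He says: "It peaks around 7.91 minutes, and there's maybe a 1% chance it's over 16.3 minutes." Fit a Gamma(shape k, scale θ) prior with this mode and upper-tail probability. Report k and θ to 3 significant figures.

k ≈ 10.3, θ ≈ 0.847

Gamma(k,θ) with k>1 has mode (k−1)θ, so θ = 7.91/(k−1).
Need P(X < 16.3) = 0.99 with θ tied to k this way. Start at k = 2, θ = 7.91: P(X<16.3) ≈ 0.610.
Too low — raise k to concentrate. Iterating converges to k ≈ 10.3.
Then θ = 7.91/(10.3−1) ≈ 0.847.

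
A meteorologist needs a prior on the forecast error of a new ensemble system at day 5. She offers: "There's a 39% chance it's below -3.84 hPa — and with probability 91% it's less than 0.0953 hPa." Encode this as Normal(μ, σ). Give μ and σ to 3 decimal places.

For Normal(μ,σ), the p-quantile is μ + z_p·σ. Here z_{0.39} = -0.2793, z_{0.91} = 1.341.
So -3.84 = μ − 0.2793σ and 0.0953 = μ + 1.341σ.
Subtracting: σ = (0.0953 − -3.84)/(1.341 − (-0.2793)) = 2.429.
Then μ = -3.84 − (-0.2793)·2.429 = -3.162.

μ = -3.162, σ = 2.429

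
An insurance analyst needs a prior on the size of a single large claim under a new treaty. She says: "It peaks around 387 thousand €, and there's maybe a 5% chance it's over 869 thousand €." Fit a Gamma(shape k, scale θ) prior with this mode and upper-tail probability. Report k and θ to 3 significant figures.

Gamma(k,θ) with k>1 has mode (k−1)θ, so θ = 387/(k−1).
Need P(X < 869) = 0.95 with θ tied to k this way. Start at k = 2, θ = 387: P(X<869) ≈ 0.656.
Too low — raise k to concentrate. Iterating converges to k ≈ 5.2.
Then θ = 387/(5.2−1) ≈ 92.2.

k ≈ 5.2, θ ≈ 92.2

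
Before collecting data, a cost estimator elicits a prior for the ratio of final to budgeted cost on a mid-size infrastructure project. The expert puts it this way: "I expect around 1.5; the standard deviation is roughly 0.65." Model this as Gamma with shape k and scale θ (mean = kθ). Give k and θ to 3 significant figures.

For Gamma(k, scale θ): mean = kθ, variance = kθ², so CV = 1/√k.
CV = SD/mean = 0.65/1.5 = 0.4333, hence k = 1/CV² = 5.33.
Then θ = mean/k = 1.5/5.33 = 0.282.

k ≈ 5.33, θ ≈ 0.282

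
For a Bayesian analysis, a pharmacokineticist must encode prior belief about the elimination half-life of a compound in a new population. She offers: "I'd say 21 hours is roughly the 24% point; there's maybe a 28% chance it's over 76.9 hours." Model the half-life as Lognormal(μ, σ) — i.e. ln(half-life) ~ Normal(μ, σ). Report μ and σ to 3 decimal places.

If T ~ Lognormal(μ,σ) then ln T ~ Normal(μ,σ), so the p-quantile of ln T is μ + z_p·σ.
ln(21) = 3.045 and ln(76.9) = 4.343; z_{0.24} = -0.7063, z_{0.72} = 0.5828.
σ = (4.343 − 3.045)/(0.5828 − (-0.7063)) = 1.007.
μ = 3.045 − (-0.7063)·1.007 = 3.756.

μ ≈ 3.756, σ ≈ 1.007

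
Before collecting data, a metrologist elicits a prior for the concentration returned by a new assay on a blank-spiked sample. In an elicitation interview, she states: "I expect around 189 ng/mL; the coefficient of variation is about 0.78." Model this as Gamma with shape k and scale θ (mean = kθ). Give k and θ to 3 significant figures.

k ≈ 1.64, θ ≈ 115

For Gamma(k, scale θ): mean = kθ, variance = kθ², so CV = 1/√k.
CV = 0.78, hence k = 1/CV² = 1.64.
Then θ = mean/k = 189/1.64 = 115.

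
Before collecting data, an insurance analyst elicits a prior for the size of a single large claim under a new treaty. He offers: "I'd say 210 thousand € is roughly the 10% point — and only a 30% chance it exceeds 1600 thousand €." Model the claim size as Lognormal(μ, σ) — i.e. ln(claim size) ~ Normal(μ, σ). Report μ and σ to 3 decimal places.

μ ≈ 6.788, σ ≈ 1.124

If T ~ Lognormal(μ,σ) then ln T ~ Normal(μ,σ), so the p-quantile of ln T is μ + z_p·σ.
ln(210) = 5.347 and ln(1600) = 7.378; z_{0.1} = -1.282, z_{0.7} = 0.5244.
σ = (7.378 − 5.347)/(0.5244 − (-1.282)) = 1.124.
μ = 5.347 − (-1.282)·1.124 = 6.788.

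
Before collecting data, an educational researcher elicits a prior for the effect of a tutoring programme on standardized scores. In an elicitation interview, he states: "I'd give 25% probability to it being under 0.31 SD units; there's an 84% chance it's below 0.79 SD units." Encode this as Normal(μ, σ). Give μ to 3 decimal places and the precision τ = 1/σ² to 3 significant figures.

The p-quantile of Normal(μ,σ) is μ + z_p·σ, with z_{0.25} = -0.6745 and z_{0.84} = 0.9945.
Eliminate σ: μ = (z₂·x₁ − z₁·x₂)/(z₂ − z₁) = (0.9945·0.31 − (-0.6745)·0.79)/1.669 = 0.504.
Then σ = (x₂ − x₁)/(z₂ − z₁) = (0.79 − 0.31)/1.669 = 0.288.
Precision τ = 1/σ² = 1/0.2876² = 12.1.

μ = 0.504, τ = 12.1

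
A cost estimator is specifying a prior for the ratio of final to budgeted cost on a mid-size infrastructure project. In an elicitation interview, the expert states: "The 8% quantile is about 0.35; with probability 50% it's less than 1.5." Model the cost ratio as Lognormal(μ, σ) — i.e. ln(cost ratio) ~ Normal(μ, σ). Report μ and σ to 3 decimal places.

If T ~ Lognormal(μ,σ) then ln T ~ Normal(μ,σ), so the p-quantile of ln T is μ + z_p·σ.
ln(0.35) = -1.05 and ln(1.5) = 0.4055; z_{0.08} = -1.405, z_{0.5} = 0.
σ = (0.4055 − -1.05)/(0 − (-1.405)) = 1.036.
μ = -1.05 − (-1.405)·1.036 = 0.405.

μ ≈ 0.405, σ ≈ 1.036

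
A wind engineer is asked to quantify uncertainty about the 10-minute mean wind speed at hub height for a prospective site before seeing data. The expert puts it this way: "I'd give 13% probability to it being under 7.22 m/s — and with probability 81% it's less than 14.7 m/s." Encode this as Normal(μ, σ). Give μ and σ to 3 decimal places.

μ = 11.424, σ = 3.732

The p-quantile of Normal(μ,σ) is μ + z_p·σ, with z_{0.13} = -1.126 and z_{0.81} = 0.8779.
Eliminate σ: μ = (z₂·x₁ − z₁·x₂)/(z₂ − z₁) = (0.8779·7.22 − (-1.126)·14.7)/2.004 = 11.424.
Then σ = (x₂ − x₁)/(z₂ − z₁) = (14.7 − 7.22)/2.004 = 3.732.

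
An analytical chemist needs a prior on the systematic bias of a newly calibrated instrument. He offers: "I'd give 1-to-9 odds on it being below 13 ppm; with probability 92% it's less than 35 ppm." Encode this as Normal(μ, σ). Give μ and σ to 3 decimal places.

μ = 23.494, σ = 8.189

For Normal(μ,σ), the p-quantile is μ + z_p·σ. Here z_{0.1} = -1.282, z_{0.92} = 1.405.
So 13 = μ − 1.282σ and 35 = μ + 1.405σ.
Subtracting: σ = (35 − 13)/(1.405 − (-1.282)) = 8.189.
Then μ = 13 − (-1.282)·8.189 = 23.494.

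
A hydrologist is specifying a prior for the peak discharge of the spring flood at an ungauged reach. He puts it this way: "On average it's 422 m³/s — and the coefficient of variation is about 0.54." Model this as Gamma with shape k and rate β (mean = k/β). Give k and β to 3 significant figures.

k ≈ 3.43, β ≈ 0.00813

For Gamma(k, rate β): mean = k/β, variance = k/β², so CV = 1/√k.
CV = 0.54, hence k = 1/CV² = 3.43.
Then β = k/mean = 3.43/422 = 0.00813.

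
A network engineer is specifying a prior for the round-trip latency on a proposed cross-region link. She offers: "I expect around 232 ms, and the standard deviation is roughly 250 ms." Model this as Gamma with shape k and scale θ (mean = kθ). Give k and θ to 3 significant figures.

For Gamma(k, scale θ): mean = kθ, variance = kθ², so CV = 1/√k.
CV = SD/mean = 250/232 = 1.078, hence k = 1/CV² = 0.861.
Then θ = mean/k = 232/0.861 = 269.

k ≈ 0.861, θ ≈ 269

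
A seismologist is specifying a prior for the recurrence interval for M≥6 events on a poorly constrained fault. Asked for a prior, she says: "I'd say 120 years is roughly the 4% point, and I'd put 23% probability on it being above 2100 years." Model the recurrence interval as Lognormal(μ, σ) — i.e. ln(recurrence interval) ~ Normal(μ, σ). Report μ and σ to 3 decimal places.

If T ~ Lognormal(μ,σ) then ln T ~ Normal(μ,σ), so the p-quantile of ln T is μ + z_p·σ.
ln(120) = 4.787 and ln(2100) = 7.65; z_{0.04} = -1.751, z_{0.77} = 0.7388.
σ = (7.65 − 4.787)/(0.7388 − (-1.751)) = 1.150.
μ = 4.787 − (-1.751)·1.150 = 6.800.

μ ≈ 6.800, σ ≈ 1.150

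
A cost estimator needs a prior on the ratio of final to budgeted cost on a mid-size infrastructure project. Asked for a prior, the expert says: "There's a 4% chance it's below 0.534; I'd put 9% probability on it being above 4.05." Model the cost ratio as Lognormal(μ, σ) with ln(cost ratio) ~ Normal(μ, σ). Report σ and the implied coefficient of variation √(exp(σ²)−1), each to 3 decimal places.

σ ≈ 0.655, CV ≈ 0.732

If T ~ Lognormal(μ,σ) then ln T ~ Normal(μ,σ), so the p-quantile of ln T is μ + z_p·σ.
ln(0.534) = -0.6274 and ln(4.05) = 1.399; z_{0.04} = -1.751, z_{0.91} = 1.341.
σ = (1.399 − -0.6274)/(1.341 − (-1.751)) = 0.655.
μ = -0.6274 − (-1.751)·0.655 = 0.520.
CV = √(exp(σ²)−1) = √(exp(0.4295)−1) = 0.732.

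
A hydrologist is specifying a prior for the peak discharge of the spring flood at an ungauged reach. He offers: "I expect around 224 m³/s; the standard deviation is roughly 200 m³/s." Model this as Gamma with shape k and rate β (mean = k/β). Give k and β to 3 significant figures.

For Gamma(k, rate β): mean = k/β, variance = k/β², so CV = 1/√k.
CV = SD/mean = 200/224 = 0.8929, hence k = 1/CV² = 1.25.
Then β = k/mean = 1.25/224 = 0.0056.

k ≈ 1.25, β ≈ 0.0056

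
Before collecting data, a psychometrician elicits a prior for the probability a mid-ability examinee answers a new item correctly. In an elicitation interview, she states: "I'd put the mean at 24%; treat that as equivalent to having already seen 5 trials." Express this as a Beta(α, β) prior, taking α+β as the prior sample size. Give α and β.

α = 1.2, β = 3.8

Under the effective-sample-size interpretation, Beta(α, β) has prior mean α/(α+β) and prior sample size α+β.
So α+β = 5 and α/(α+β) = 0.24, giving α = 0.24·5 = 1.2 and β = 5 − 1.2 = 3.8.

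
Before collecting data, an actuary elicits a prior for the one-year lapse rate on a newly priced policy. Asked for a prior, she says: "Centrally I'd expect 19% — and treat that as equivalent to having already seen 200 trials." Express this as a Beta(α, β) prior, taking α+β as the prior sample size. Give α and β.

α = 38, β = 162

Under the effective-sample-size interpretation, Beta(α, β) has prior mean α/(α+β) and prior sample size α+β.
So α+β = 200 and α/(α+β) = 0.19, giving α = 0.19·200 = 38 and β = 200 − 38 = 162.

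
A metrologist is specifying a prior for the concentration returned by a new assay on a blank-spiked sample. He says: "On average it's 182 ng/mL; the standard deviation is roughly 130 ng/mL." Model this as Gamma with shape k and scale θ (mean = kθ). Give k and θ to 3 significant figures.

For Gamma(k, scale θ): mean = kθ, variance = kθ², so CV = 1/√k.
CV = SD/mean = 130/182 = 0.7143, hence k = 1/CV² = 1.96.
Then θ = mean/k = 182/1.96 = 92.9.

k ≈ 1.96, θ ≈ 92.9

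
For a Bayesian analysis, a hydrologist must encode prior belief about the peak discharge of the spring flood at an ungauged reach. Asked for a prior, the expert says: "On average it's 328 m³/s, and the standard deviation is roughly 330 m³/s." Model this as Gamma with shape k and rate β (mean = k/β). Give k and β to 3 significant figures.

For Gamma(k, rate β): mean = k/β, variance = k/β², so CV = 1/√k.
CV = SD/mean = 330/328 = 1.006, hence k = 1/CV² = 0.988.
Then β = k/mean = 0.988/328 = 0.00301.

k ≈ 0.988, β ≈ 0.00301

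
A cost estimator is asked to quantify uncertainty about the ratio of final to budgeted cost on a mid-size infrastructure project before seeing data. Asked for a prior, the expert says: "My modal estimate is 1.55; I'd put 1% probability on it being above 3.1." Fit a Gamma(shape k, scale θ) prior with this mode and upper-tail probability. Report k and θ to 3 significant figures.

k ≈ 11.2, θ ≈ 0.152

Gamma(k,θ) with k>1 has mode (k−1)θ, so θ = 1.55/(k−1).
Need P(X < 3.1) = 0.99 with θ tied to k this way. Start at k = 2, θ = 1.55: P(X<3.1) ≈ 0.594.
Too low — raise k to concentrate. Iterating converges to k ≈ 11.2.
Then θ = 1.55/(11.2−1) ≈ 0.152.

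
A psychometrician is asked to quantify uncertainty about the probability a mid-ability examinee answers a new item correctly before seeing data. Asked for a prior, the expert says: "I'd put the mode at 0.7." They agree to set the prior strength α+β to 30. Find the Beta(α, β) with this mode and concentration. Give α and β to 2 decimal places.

For α,β > 1 the Beta mode is (α−1)/(α+β−2). With α+β = 30, the mode is (α−1)/28.
Set (α−1)/28 = 0.7 → α = 1 + 0.7·28 = 20.60.
β = 30 − α = 9.40.

α = 20.60, β = 9.40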